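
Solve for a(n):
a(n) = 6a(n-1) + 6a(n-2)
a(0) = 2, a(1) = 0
Characteristic equation: x² - 6x - 6 = 0.
Discriminant Δ = (6)² + 4·(6) = 60.
Roots r₁,₂ = (6 ± √60)/2, so r₁ = 3 + \sqrt{15}, r₂ = 3 - \sqrt{15}.
General solution: a(n) = A·r₁^n + B·r₂^n.
From the initial conditions, A + B = 2 and r₁A + r₂B = 0.
Since r₁ - r₂ = √60: A = (0 - (2)r₂)/√60 = 1 - \frac{\sqrt{15}}{5}, and B = 2 - A = \frac{\sqrt{15}}{5} + 1.
So a(n) = \left(1 - \frac{\sqrt{15}}{5}\right)\left(3 + \sqrt{15}\right)^n + \left(\frac{\sqrt{15}}{5} + 1\right)\left(3 - \sqrt{15}\right)^n.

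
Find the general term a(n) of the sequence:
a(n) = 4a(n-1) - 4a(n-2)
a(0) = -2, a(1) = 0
Characteristic equation: x² - 4x + 4 = 0, which is (x - (2))².
Repeated root r = 2.
General solution: a(n) = (A + Bn)·(2)^n.
From a(0) = -2: A = -2.
From a(1) = 0: (A + B)·(2) = 0 ⇒ B = 2.
So a(n) = \left(2 n - 2\right) \cdot (2)^n.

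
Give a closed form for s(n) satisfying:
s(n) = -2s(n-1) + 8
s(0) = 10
First-order linear non-homogeneous.
Homogeneous solution: s_h(n) = A·(-2)^n.
Try constant particular solution s_p = K: K = -2K + 8 ⇒ K = \frac{8}{3}.
General: s(n) = A·(-2)^n + \frac{8}{3}.
Apply s(0) = 10: A + \frac{8}{3} = 10 ⇒ A = \frac{22}{3}.
So s(n) = \frac{22 \left(-2\right)^{n}}{3} + \frac{8}{3}.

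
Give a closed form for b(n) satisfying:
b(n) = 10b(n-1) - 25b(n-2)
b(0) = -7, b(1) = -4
Characteristic equation: x² - 10x + 25 = 0, which is (x - (5))².
Repeated root r = 5.
General solution: b(n) = (A + Bn)·(5)^n.
From b(0) = -7: A = -7.
From b(1) = -4: (A + B)·(5) = -4 ⇒ B = \frac{31}{5}.
So b(n) = \left(\frac{31 n}{5} - 7\right) \cdot (5)^n.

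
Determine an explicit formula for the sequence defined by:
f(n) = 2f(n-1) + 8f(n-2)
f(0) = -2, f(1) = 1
Characteristic equation: x² - 2x - 8 = 0, which factors as (x - (-2))(x - (4)) = 0.
Roots r₁ = -2, r₂ = 4 (distinct).
General solution: f(n) = A·(-2)^n + B·(4)^n.
From f(0) = -2: A + B = -2.
From f(1) = 1: -2A + 4B = 1.
Solving: A = - \frac{3}{2}, B = - \frac{1}{2}.
So f(n) = - \frac{3 \left(-2\right)^{n}}{2} - \frac{4^{n}}{2}.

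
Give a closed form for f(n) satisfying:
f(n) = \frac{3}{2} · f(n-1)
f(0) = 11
Pure geometric recurrence with ratio \frac{3}{2}.
By induction f(n) = f(0) · (\frac{3}{2})^n = 11 \left(\frac{3}{2}\right)^{n}.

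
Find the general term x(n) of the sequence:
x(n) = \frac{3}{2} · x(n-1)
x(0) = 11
Pure geometric recurrence with ratio \frac{3}{2}.
By induction x(n) = x(0) · (\frac{3}{2})^n = 11 \left(\frac{3}{2}\right)^{n}.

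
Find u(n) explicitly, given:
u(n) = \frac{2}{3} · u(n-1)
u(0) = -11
Pure geometric recurrence with ratio \frac{2}{3}.
By induction u(n) = u(0) · (\frac{2}{3})^n = - 11 \left(\frac{2}{3}\right)^{n}.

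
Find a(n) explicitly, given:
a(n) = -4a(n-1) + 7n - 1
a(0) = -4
First-order linear with linear forcing.
Homogeneous solution: a_h(n) = A·(-4)^n.
Try particular a_p(n) = pn + q. Substituting:
  pn + q = -4(p(n-1) + q) + 7n - 1.
Matching the n-coefficient: p = -4p + 7 ⇒ p = \frac{7}{5}.
Matching constants: q = 4p - 4q - 1 ⇒ q = \frac{23}{25}.
General: a(n) = A·(-4)^n + \frac{7 n}{5} + \frac{23}{25}.
Apply a(0) = -4: A + \frac{23}{25} = -4 ⇒ A = - \frac{123}{25}.
So a(n) = - \frac{123 \left(-4\right)^{n}}{25} + \frac{7 n}{5} + \frac{23}{25}.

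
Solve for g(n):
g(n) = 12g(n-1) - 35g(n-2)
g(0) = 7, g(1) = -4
Characteristic equation: x² - 12x + 35 = 0, which factors as (x - (7))(x - (5)) = 0.
Roots r₁ = 7, r₂ = 5 (distinct).
General solution: g(n) = A·(7)^n + B·(5)^n.
From g(0) = 7: A + B = 7.
From g(1) = -4: 7A + 5B = -4.
Solving: A = - \frac{39}{2}, B = \frac{53}{2}.
So g(n) = \frac{53 \cdot 5^{n}}{2} - \frac{39 \cdot 7^{n}}{2}.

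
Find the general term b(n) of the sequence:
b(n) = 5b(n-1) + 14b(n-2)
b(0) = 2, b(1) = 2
Characteristic equation: x² - 5x - 14 = 0, which factors as (x - (7))(x - (-2)) = 0.
Roots r₁ = 7, r₂ = -2 (distinct).
General solution: b(n) = A·(7)^n + B·(-2)^n.
From b(0) = 2: A + B = 2.
From b(1) = 2: 7A - 2B = 2.
Solving: A = \frac{2}{3}, B = \frac{4}{3}.
So b(n) = \frac{4 \left(-2\right)^{n}}{3} + \frac{2 \cdot 7^{n}}{3}.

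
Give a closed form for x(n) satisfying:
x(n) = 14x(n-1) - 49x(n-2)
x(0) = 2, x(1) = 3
Characteristic equation: x² - 14x + 49 = 0, which is (x - (7))².
Repeated root r = 7.
General solution: x(n) = (A + Bn)·(7)^n.
From x(0) = 2: A = 2.
From x(1) = 3: (A + B)·(7) = 3 ⇒ B = - \frac{11}{7}.
So x(n) = \left(2 - \frac{11 n}{7}\right) \cdot (7)^n.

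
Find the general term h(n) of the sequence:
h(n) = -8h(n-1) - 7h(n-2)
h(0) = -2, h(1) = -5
Characteristic equation: x² + 8x + 7 = 0, which factors as (x - (-1))(x - (-7)) = 0.
Roots r₁ = -1, r₂ = -7 (distinct).
General solution: h(n) = A·(-1)^n + B·(-7)^n.
From h(0) = -2: A + B = -2.
From h(1) = -5: -A - 7B = -5.
Solving: A = - \frac{19}{6}, B = \frac{7}{6}.
So h(n) = - \frac{19 \left(-1\right)^{n}}{6} + \frac{7 \left(-7\right)^{n}}{6}.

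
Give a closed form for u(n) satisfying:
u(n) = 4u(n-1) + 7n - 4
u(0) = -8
First-order linear with linear forcing.
Homogeneous solution: u_h(n) = A·(4)^n.
Try particular u_p(n) = pn + q. Substituting:
  pn + q = 4(p(n-1) + q) + 7n - 4.
Matching the n-coefficient: p = 4p + 7 ⇒ p = - \frac{7}{3}.
Matching constants: q = -4p + 4q - 4 ⇒ q = - \frac{16}{9}.
General: u(n) = A·(4)^n - \frac{7 n}{3} - \frac{16}{9}.
Apply u(0) = -8: A - \frac{16}{9} = -8 ⇒ A = - \frac{56}{9}.
So u(n) = - \frac{56 \cdot 4^{n}}{9} - \frac{7 n}{3} - \frac{16}{9}.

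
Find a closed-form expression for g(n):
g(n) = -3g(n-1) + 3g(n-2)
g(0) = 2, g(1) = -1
Characteristic equation: x² + 3x - 3 = 0.
Discriminant Δ = (-3)² + 4·(3) = 21.
Roots r₁,₂ = (-3 ± √21)/2, so r₁ = - \frac{3}{2} + \frac{\sqrt{21}}{2}, r₂ = - \frac{\sqrt{21}}{2} - \frac{3}{2}.
General solution: g(n) = A·r₁^n + B·r₂^n.
From the initial conditions, A + B = 2 and r₁A + r₂B = -1.
Since r₁ - r₂ = √21: A = (-1 - (2)r₂)/√21 = \frac{2 \sqrt{21}}{21} + 1, and B = 2 - A = 1 - \frac{2 \sqrt{21}}{21}.
So g(n) = \left(\frac{2 \sqrt{21}}{21} + 1\right)\left(- \frac{3}{2} + \frac{\sqrt{21}}{2}\right)^n + \left(1 - \frac{2 \sqrt{21}}{21}\right)\left(- \frac{\sqrt{21}}{2} - \frac{3}{2}\right)^n.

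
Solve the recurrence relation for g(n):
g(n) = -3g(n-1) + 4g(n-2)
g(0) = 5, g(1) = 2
Characteristic equation: x² + 3x - 4 = 0, which factors as (x - (-4))(x - (1)) = 0.
Roots r₁ = -4, r₂ = 1 (distinct).
General solution: g(n) = A·(-4)^n + B·(1)^n.
From g(0) = 5: A + B = 5.
From g(1) = 2: -4A + B = 2.
Solving: A = \frac{3}{5}, B = \frac{22}{5}.
So g(n) = \frac{3 \left(-4\right)^{n}}{5} + \frac{22}{5}.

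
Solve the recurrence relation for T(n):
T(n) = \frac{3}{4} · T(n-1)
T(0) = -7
Pure geometric recurrence with ratio \frac{3}{4}.
By induction T(n) = T(0) · (\frac{3}{4})^n = - 7 \left(\frac{3}{4}\right)^{n}.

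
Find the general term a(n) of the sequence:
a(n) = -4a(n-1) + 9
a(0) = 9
First-order linear non-homogeneous.
Homogeneous solution: a_h(n) = A·(-4)^n.
Try constant particular solution a_p = K: K = -4K + 9 ⇒ K = \frac{9}{5}.
General: a(n) = A·(-4)^n + \frac{9}{5}.
Apply a(0) = 9: A + \frac{9}{5} = 9 ⇒ A = \frac{36}{5}.
So a(n) = \frac{36 \left(-4\right)^{n}}{5} + \frac{9}{5}.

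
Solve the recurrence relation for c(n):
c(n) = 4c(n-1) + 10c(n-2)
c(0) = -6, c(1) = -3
Characteristic equation: x² - 4x - 10 = 0.
Discriminant Δ = (4)² + 4·(10) = 56.
Roots r₁,₂ = (4 ± √56)/2, so r₁ = 2 + \sqrt{14}, r₂ = 2 - \sqrt{14}.
General solution: c(n) = A·r₁^n + B·r₂^n.
From the initial conditions, A + B = -6 and r₁A + r₂B = -3.
Since r₁ - r₂ = √56: A = (-3 - (-6)r₂)/√56 = -3 + \frac{9 \sqrt{14}}{28}, and B = -6 - A = -3 - \frac{9 \sqrt{14}}{28}.
So c(n) = \left(-3 + \frac{9 \sqrt{14}}{28}\right)\left(2 + \sqrt{14}\right)^n + \left(-3 - \frac{9 \sqrt{14}}{28}\right)\left(2 - \sqrt{14}\right)^n.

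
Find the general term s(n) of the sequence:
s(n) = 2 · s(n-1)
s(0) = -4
Pure geometric recurrence with ratio 2.
By induction s(n) = s(0) · (2)^n = - 4 \cdot 2^{n}.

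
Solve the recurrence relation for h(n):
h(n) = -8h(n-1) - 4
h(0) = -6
First-order linear non-homogeneous.
Homogeneous solution: h_h(n) = A·(-8)^n.
Try constant particular solution h_p = K: K = -8K - 4 ⇒ K = - \frac{4}{9}.
General: h(n) = A·(-8)^n - \frac{4}{9}.
Apply h(0) = -6: A - \frac{4}{9} = -6 ⇒ A = - \frac{50}{9}.
So h(n) = - \frac{50 \left(-8\right)^{n}}{9} - \frac{4}{9}.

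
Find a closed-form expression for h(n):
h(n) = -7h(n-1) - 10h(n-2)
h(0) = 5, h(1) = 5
Characteristic equation: x² + 7x + 10 = 0, which factors as (x - (-2))(x - (-5)) = 0.
Roots r₁ = -2, r₂ = -5 (distinct).
General solution: h(n) = A·(-2)^n + B·(-5)^n.
From h(0) = 5: A + B = 5.
From h(1) = 5: -2A - 5B = 5.
Solving: A = 10, B = -5.
So h(n) = 10 \left(-2\right)^{n} - 5 \left(-5\right)^{n}.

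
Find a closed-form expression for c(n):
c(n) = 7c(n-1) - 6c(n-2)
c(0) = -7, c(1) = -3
Characteristic equation: x² - 7x + 6 = 0, which factors as (x - (1))(x - (6)) = 0.
Roots r₁ = 1, r₂ = 6 (distinct).
General solution: c(n) = A·(1)^n + B·(6)^n.
From c(0) = -7: A + B = -7.
From c(1) = -3: A + 6B = -3.
Solving: A = - \frac{39}{5}, B = \frac{4}{5}.
So c(n) = \frac{4 \cdot 6^{n}}{5} - \frac{39}{5}.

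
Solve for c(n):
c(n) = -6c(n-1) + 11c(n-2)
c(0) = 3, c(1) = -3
Characteristic equation: x² + 6x - 11 = 0.
Discriminant Δ = (-6)² + 4·(11) = 80.
Roots r₁,₂ = (-6 ± √80)/2, so r₁ = -3 + 2 \sqrt{5}, r₂ = - 2 \sqrt{5} - 3.
General solution: c(n) = A·r₁^n + B·r₂^n.
From the initial conditions, A + B = 3 and r₁A + r₂B = -3.
Since r₁ - r₂ = √80: A = (-3 - (3)r₂)/√80 = \frac{3 \sqrt{5}}{10} + \frac{3}{2}, and B = 3 - A = \frac{3}{2} - \frac{3 \sqrt{5}}{10}.
So c(n) = \left(\frac{3 \sqrt{5}}{10} + \frac{3}{2}\right)\left(-3 + 2 \sqrt{5}\right)^n + \left(\frac{3}{2} - \frac{3 \sqrt{5}}{10}\right)\left(- 2 \sqrt{5} - 3\right)^n.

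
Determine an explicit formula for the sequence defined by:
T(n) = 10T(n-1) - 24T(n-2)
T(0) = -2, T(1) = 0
Characteristic equation: x² - 10x + 24 = 0, which factors as (x - (6))(x - (4)) = 0.
Roots r₁ = 6, r₂ = 4 (distinct).
General solution: T(n) = A·(6)^n + B·(4)^n.
From T(0) = -2: A + B = -2.
From T(1) = 0: 6A + 4B = 0.
Solving: A = 4, B = -6.
So T(n) = - 6 \cdot 4^{n} + 4 \cdot 6^{n}.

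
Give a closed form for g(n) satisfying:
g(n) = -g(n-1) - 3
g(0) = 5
First-order linear non-homogeneous.
Homogeneous solution: g_h(n) = A·(-1)^n.
Try constant particular solution g_p = K: K = -K - 3 ⇒ K = - \frac{3}{2}.
General: g(n) = A·(-1)^n - \frac{3}{2}.
Apply g(0) = 5: A - \frac{3}{2} = 5 ⇒ A = \frac{13}{2}.
So g(n) = \frac{13 \left(-1\right)^{n}}{2} - \frac{3}{2}.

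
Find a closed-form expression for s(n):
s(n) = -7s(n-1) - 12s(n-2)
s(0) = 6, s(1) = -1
Characteristic equation: x² + 7x + 12 = 0, which factors as (x - (-4))(x - (-3)) = 0.
Roots r₁ = -4, r₂ = -3 (distinct).
General solution: s(n) = A·(-4)^n + B·(-3)^n.
From s(0) = 6: A + B = 6.
From s(1) = -1: -4A - 3B = -1.
Solving: A = -17, B = 23.
So s(n) = 23 \left(-3\right)^{n} - 17 \left(-4\right)^{n}.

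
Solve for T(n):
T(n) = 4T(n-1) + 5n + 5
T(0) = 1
First-order linear with linear forcing.
Homogeneous solution: T_h(n) = A·(4)^n.
Try particular T_p(n) = pn + q. Substituting:
  pn + q = 4(p(n-1) + q) + 5n + 5.
Matching the n-coefficient: p = 4p + 5 ⇒ p = - \frac{5}{3}.
Matching constants: q = -4p + 4q + 5 ⇒ q = - \frac{35}{9}.
General: T(n) = A·(4)^n - \frac{5 n}{3} - \frac{35}{9}.
Apply T(0) = 1: A - \frac{35}{9} = 1 ⇒ A = \frac{44}{9}.
So T(n) = \frac{44 \cdot 4^{n}}{9} - \frac{5 n}{3} - \frac{35}{9}.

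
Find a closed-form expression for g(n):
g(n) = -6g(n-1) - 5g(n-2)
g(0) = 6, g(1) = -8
Characteristic equation: x² + 6x + 5 = 0, which factors as (x - (-5))(x - (-1)) = 0.
Roots r₁ = -5, r₂ = -1 (distinct).
General solution: g(n) = A·(-5)^n + B·(-1)^n.
From g(0) = 6: A + B = 6.
From g(1) = -8: -5A - B = -8.
Solving: A = \frac{1}{2}, B = \frac{11}{2}.
So g(n) = \frac{11 \left(-1\right)^{n}}{2} + \frac{\left(-5\right)^{n}}{2}.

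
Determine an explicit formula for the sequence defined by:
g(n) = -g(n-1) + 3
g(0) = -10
First-order linear non-homogeneous.
Homogeneous solution: g_h(n) = A·(-1)^n.
Try constant particular solution g_p = K: K = -K + 3 ⇒ K = \frac{3}{2}.
General: g(n) = A·(-1)^n + \frac{3}{2}.
Apply g(0) = -10: A + \frac{3}{2} = -10 ⇒ A = - \frac{23}{2}.
So g(n) = \frac{3}{2} - \frac{23 \left(-1\right)^{n}}{2}.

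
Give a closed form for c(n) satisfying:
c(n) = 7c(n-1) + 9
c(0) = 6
First-order linear non-homogeneous.
Homogeneous solution: c_h(n) = A·(7)^n.
Try constant particular solution c_p = K: K = 7K + 9 ⇒ K = - \frac{3}{2}.
General: c(n) = A·(7)^n - \frac{3}{2}.
Apply c(0) = 6: A - \frac{3}{2} = 6 ⇒ A = \frac{15}{2}.
So c(n) = \frac{15 \cdot 7^{n}}{2} - \frac{3}{2}.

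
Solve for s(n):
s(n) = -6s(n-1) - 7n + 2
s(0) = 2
First-order linear with linear forcing.
Homogeneous solution: s_h(n) = A·(-6)^n.
Try particular s_p(n) = pn + q. Substituting:
  pn + q = -6(p(n-1) + q) - 7n + 2.
Matching the n-coefficient: p = -6p - 7 ⇒ p = -1.
Matching constants: q = 6p - 6q + 2 ⇒ q = - \frac{4}{7}.
General: s(n) = A·(-6)^n - n - \frac{4}{7}.
Apply s(0) = 2: A - \frac{4}{7} = 2 ⇒ A = \frac{18}{7}.
So s(n) = \frac{18 \left(-6\right)^{n}}{7} - n - \frac{4}{7}.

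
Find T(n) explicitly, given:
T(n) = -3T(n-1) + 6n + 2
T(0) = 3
First-order linear with linear forcing.
Homogeneous solution: T_h(n) = A·(-3)^n.
Try particular T_p(n) = pn + q. Substituting:
  pn + q = -3(p(n-1) + q) + 6n + 2.
Matching the n-coefficient: p = -3p + 6 ⇒ p = \frac{3}{2}.
Matching constants: q = 3p - 3q + 2 ⇒ q = \frac{13}{8}.
General: T(n) = A·(-3)^n + \frac{3 n}{2} + \frac{13}{8}.
Apply T(0) = 3: A + \frac{13}{8} = 3 ⇒ A = \frac{11}{8}.
So T(n) = \frac{11 \left(-3\right)^{n}}{8} + \frac{3 n}{2} + \frac{13}{8}.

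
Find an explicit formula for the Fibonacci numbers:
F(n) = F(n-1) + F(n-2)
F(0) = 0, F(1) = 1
This is the Fibonacci sequence.
Characteristic equation: x² - x - 1 = 0; roots r₁ = \frac{1}{2} + \frac{\sqrt{5}}{2}, r₂ = \frac{1}{2} - \frac{\sqrt{5}}{2}.
General: F(n) = A·r₁^n + B·r₂^n. Solving with F(0)=0, F(1)=1 gives A = \frac{\sqrt{5}}{5}, B = - \frac{\sqrt{5}}{5}.
So F(n) = \frac{2^{- n} \sqrt{5} \left(- \left(1 - \sqrt{5}\right)^{n} + \left(1 + \sqrt{5}\right)^{n}\right)}{5}.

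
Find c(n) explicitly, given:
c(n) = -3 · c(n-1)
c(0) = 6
Pure geometric recurrence with ratio -3.
By induction c(n) = c(0) · (-3)^n = 6 \left(-3\right)^{n}.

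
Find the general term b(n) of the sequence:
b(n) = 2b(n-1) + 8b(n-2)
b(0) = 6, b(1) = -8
Characteristic equation: x² - 2x - 8 = 0, which factors as (x - (4))(x - (-2)) = 0.
Roots r₁ = 4, r₂ = -2 (distinct).
General solution: b(n) = A·(4)^n + B·(-2)^n.
From b(0) = 6: A + B = 6.
From b(1) = -8: 4A - 2B = -8.
Solving: A = \frac{2}{3}, B = \frac{16}{3}.
So b(n) = \frac{16 \left(-2\right)^{n}}{3} + \frac{2 \cdot 4^{n}}{3}.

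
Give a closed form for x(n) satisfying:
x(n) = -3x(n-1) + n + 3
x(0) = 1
First-order linear with linear forcing.
Homogeneous solution: x_h(n) = A·(-3)^n.
Try particular x_p(n) = pn + q. Substituting:
  pn + q = -3(p(n-1) + q) + n + 3.
Matching the n-coefficient: p = -3p + 1 ⇒ p = \frac{1}{4}.
Matching constants: q = 3p - 3q + 3 ⇒ q = \frac{15}{16}.
General: x(n) = A·(-3)^n + \frac{n}{4} + \frac{15}{16}.
Apply x(0) = 1: A + \frac{15}{16} = 1 ⇒ A = \frac{1}{16}.
So x(n) = \frac{\left(-3\right)^{n}}{16} + \frac{n}{4} + \frac{15}{16}.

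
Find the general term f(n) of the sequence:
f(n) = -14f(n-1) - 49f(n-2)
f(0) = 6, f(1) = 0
Characteristic equation: x² + 14x + 49 = 0, which is (x - (-7))².
Repeated root r = -7.
General solution: f(n) = (A + Bn)·(-7)^n.
From f(0) = 6: A = 6.
From f(1) = 0: (A + B)·(-7) = 0 ⇒ B = -6.
So f(n) = \left(6 - 6 n\right) \cdot (-7)^n.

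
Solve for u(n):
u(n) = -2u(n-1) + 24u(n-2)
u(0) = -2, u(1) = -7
Characteristic equation: x² + 2x - 24 = 0, which factors as (x - (4))(x - (-6)) = 0.
Roots r₁ = 4, r₂ = -6 (distinct).
General solution: u(n) = A·(4)^n + B·(-6)^n.
From u(0) = -2: A + B = -2.
From u(1) = -7: 4A - 6B = -7.
Solving: A = - \frac{19}{10}, B = - \frac{1}{10}.
So u(n) = - \frac{\left(-6\right)^{n}}{10} - \frac{19 \cdot 4^{n}}{10}.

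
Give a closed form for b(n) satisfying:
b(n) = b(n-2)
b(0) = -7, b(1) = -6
Characteristic equation: x² - 1 = 0, which factors as (x - (1))(x - (-1)) = 0.
Roots r₁ = 1, r₂ = -1 (distinct).
General solution: b(n) = A·(1)^n + B·(-1)^n.
From b(0) = -7: A + B = -7.
From b(1) = -6: A - B = -6.
Solving: A = - \frac{13}{2}, B = - \frac{1}{2}.
So b(n) = - \frac{\left(-1\right)^{n}}{2} - \frac{13}{2}.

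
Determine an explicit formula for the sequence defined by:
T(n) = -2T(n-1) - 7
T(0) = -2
First-order linear non-homogeneous.
Homogeneous solution: T_h(n) = A·(-2)^n.
Try constant particular solution T_p = K: K = -2K - 7 ⇒ K = - \frac{7}{3}.
General: T(n) = A·(-2)^n - \frac{7}{3}.
Apply T(0) = -2: A - \frac{7}{3} = -2 ⇒ A = \frac{1}{3}.
So T(n) = \frac{\left(-2\right)^{n}}{3} - \frac{7}{3}.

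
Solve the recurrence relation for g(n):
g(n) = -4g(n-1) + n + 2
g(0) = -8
First-order linear with linear forcing.
Homogeneous solution: g_h(n) = A·(-4)^n.
Try particular g_p(n) = pn + q. Substituting:
  pn + q = -4(p(n-1) + q) + n + 2.
Matching the n-coefficient: p = -4p + 1 ⇒ p = \frac{1}{5}.
Matching constants: q = 4p - 4q + 2 ⇒ q = \frac{14}{25}.
General: g(n) = A·(-4)^n + \frac{n}{5} + \frac{14}{25}.
Apply g(0) = -8: A + \frac{14}{25} = -8 ⇒ A = - \frac{214}{25}.
So g(n) = - \frac{214 \left(-4\right)^{n}}{25} + \frac{n}{5} + \frac{14}{25}.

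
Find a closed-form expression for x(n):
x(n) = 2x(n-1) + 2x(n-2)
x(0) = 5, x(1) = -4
Characteristic equation: x² - 2x - 2 = 0.
Discriminant Δ = (2)² + 4·(2) = 12.
Roots r₁,₂ = (2 ± √12)/2, so r₁ = 1 + \sqrt{3}, r₂ = 1 - \sqrt{3}.
General solution: x(n) = A·r₁^n + B·r₂^n.
From the initial conditions, A + B = 5 and r₁A + r₂B = -4.
Since r₁ - r₂ = √12: A = (-4 - (5)r₂)/√12 = \frac{5}{2} - \frac{3 \sqrt{3}}{2}, and B = 5 - A = \frac{5}{2} + \frac{3 \sqrt{3}}{2}.
So x(n) = \left(\frac{5}{2} - \frac{3 \sqrt{3}}{2}\right)\left(1 + \sqrt{3}\right)^n + \left(\frac{5}{2} + \frac{3 \sqrt{3}}{2}\right)\left(1 - \sqrt{3}\right)^n.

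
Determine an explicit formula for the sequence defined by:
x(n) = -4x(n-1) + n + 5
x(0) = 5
First-order linear with linear forcing.
Homogeneous solution: x_h(n) = A·(-4)^n.
Try particular x_p(n) = pn + q. Substituting:
  pn + q = -4(p(n-1) + q) + n + 5.
Matching the n-coefficient: p = -4p + 1 ⇒ p = \frac{1}{5}.
Matching constants: q = 4p - 4q + 5 ⇒ q = \frac{29}{25}.
General: x(n) = A·(-4)^n + \frac{n}{5} + \frac{29}{25}.
Apply x(0) = 5: A + \frac{29}{25} = 5 ⇒ A = \frac{96}{25}.
So x(n) = \frac{96 \left(-4\right)^{n}}{25} + \frac{n}{5} + \frac{29}{25}.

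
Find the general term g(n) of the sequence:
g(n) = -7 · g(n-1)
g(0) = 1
Pure geometric recurrence with ratio -7.
By induction g(n) = g(0) · (-7)^n = \left(-7\right)^{n}.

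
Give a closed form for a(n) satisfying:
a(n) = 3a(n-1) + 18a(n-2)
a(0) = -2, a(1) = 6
Characteristic equation: x² - 3x - 18 = 0, which factors as (x - (6))(x - (-3)) = 0.
Roots r₁ = 6, r₂ = -3 (distinct).
General solution: a(n) = A·(6)^n + B·(-3)^n.
From a(0) = -2: A + B = -2.
From a(1) = 6: 6A - 3B = 6.
Solving: A = 0, B = -2.
So a(n) = - 2 \left(-3\right)^{n}.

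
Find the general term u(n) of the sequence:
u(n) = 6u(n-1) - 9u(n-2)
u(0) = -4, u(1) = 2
Characteristic equation: x² - 6x + 9 = 0, which is (x - (3))².
Repeated root r = 3.
General solution: u(n) = (A + Bn)·(3)^n.
From u(0) = -4: A = -4.
From u(1) = 2: (A + B)·(3) = 2 ⇒ B = \frac{14}{3}.
So u(n) = \left(\frac{14 n}{3} - 4\right) \cdot (3)^n.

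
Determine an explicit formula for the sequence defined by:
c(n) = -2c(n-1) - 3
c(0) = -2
First-order linear non-homogeneous.
Homogeneous solution: c_h(n) = A·(-2)^n.
Try constant particular solution c_p = K: K = -2K - 3 ⇒ K = -1.
General: c(n) = A·(-2)^n - 1.
Apply c(0) = -2: A - 1 = -2 ⇒ A = -1.
So c(n) = - \left(-2\right)^{n} - 1.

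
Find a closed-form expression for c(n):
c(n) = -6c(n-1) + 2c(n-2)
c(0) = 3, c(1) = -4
Characteristic equation: x² + 6x - 2 = 0.
Discriminant Δ = (-6)² + 4·(2) = 44.
Roots r₁,₂ = (-6 ± √44)/2, so r₁ = -3 + \sqrt{11}, r₂ = - \sqrt{11} - 3.
General solution: c(n) = A·r₁^n + B·r₂^n.
From the initial conditions, A + B = 3 and r₁A + r₂B = -4.
Since r₁ - r₂ = √44: A = (-4 - (3)r₂)/√44 = \frac{5 \sqrt{11}}{22} + \frac{3}{2}, and B = 3 - A = \frac{3}{2} - \frac{5 \sqrt{11}}{22}.
So c(n) = \left(\frac{5 \sqrt{11}}{22} + \frac{3}{2}\right)\left(-3 + \sqrt{11}\right)^n + \left(\frac{3}{2} - \frac{5 \sqrt{11}}{22}\right)\left(- \sqrt{11} - 3\right)^n.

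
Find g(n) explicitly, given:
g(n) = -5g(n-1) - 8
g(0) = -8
First-order linear non-homogeneous.
Homogeneous solution: g_h(n) = A·(-5)^n.
Try constant particular solution g_p = K: K = -5K - 8 ⇒ K = - \frac{4}{3}.
General: g(n) = A·(-5)^n - \frac{4}{3}.
Apply g(0) = -8: A - \frac{4}{3} = -8 ⇒ A = - \frac{20}{3}.
So g(n) = - \frac{20 \left(-5\right)^{n}}{3} - \frac{4}{3}.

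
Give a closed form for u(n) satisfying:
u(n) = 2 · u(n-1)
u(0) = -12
Pure geometric recurrence with ratio 2.
By induction u(n) = u(0) · (2)^n = - 12 \cdot 2^{n}.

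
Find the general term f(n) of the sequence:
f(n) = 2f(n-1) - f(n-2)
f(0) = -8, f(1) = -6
Characteristic equation: x² - 2x + 1 = 0, which is (x - (1))².
Repeated root r = 1.
General solution: f(n) = (A + Bn)·(1)^n.
From f(0) = -8: A = -8.
From f(1) = -6: (A + B)·(1) = -6 ⇒ B = 2.
So f(n) = \left(2 n - 8\right) \cdot (1)^n.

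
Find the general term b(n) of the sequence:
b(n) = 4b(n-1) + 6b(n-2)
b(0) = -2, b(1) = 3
Characteristic equation: x² - 4x - 6 = 0.
Discriminant Δ = (4)² + 4·(6) = 40.
Roots r₁,₂ = (4 ± √40)/2, so r₁ = 2 + \sqrt{10}, r₂ = 2 - \sqrt{10}.
General solution: b(n) = A·r₁^n + B·r₂^n.
From the initial conditions, A + B = -2 and r₁A + r₂B = 3.
Since r₁ - r₂ = √40: A = (3 - (-2)r₂)/√40 = -1 + \frac{7 \sqrt{10}}{20}, and B = -2 - A = - \frac{7 \sqrt{10}}{20} - 1.
So b(n) = \left(-1 + \frac{7 \sqrt{10}}{20}\right)\left(2 + \sqrt{10}\right)^n + \left(- \frac{7 \sqrt{10}}{20} - 1\right)\left(2 - \sqrt{10}\right)^n.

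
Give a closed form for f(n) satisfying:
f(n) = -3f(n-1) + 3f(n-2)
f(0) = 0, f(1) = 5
Characteristic equation: x² + 3x - 3 = 0.
Discriminant Δ = (-3)² + 4·(3) = 21.
Roots r₁,₂ = (-3 ± √21)/2, so r₁ = - \frac{3}{2} + \frac{\sqrt{21}}{2}, r₂ = - \frac{\sqrt{21}}{2} - \frac{3}{2}.
General solution: f(n) = A·r₁^n + B·r₂^n.
From the initial conditions, A + B = 0 and r₁A + r₂B = 5.
Since r₁ - r₂ = √21: A = (5 - (0)r₂)/√21 = \frac{5 \sqrt{21}}{21}, and B = 0 - A = - \frac{5 \sqrt{21}}{21}.
So f(n) = \left(\frac{5 \sqrt{21}}{21}\right)\left(- \frac{3}{2} + \frac{\sqrt{21}}{2}\right)^n + \left(- \frac{5 \sqrt{21}}{21}\right)\left(- \frac{\sqrt{21}}{2} - \frac{3}{2}\right)^n.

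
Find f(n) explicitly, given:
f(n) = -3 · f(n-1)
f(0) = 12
Pure geometric recurrence with ratio -3.
By induction f(n) = f(0) · (-3)^n = 12 \left(-3\right)^{n}.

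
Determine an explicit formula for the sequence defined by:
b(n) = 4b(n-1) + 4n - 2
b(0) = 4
First-order linear with linear forcing.
Homogeneous solution: b_h(n) = A·(4)^n.
Try particular b_p(n) = pn + q. Substituting:
  pn + q = 4(p(n-1) + q) + 4n - 2.
Matching the n-coefficient: p = 4p + 4 ⇒ p = - \frac{4}{3}.
Matching constants: q = -4p + 4q - 2 ⇒ q = - \frac{10}{9}.
General: b(n) = A·(4)^n - \frac{4 n}{3} - \frac{10}{9}.
Apply b(0) = 4: A - \frac{10}{9} = 4 ⇒ A = \frac{46}{9}.
So b(n) = \frac{46 \cdot 4^{n}}{9} - \frac{4 n}{3} - \frac{10}{9}.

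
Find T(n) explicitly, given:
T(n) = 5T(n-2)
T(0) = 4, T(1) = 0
Characteristic equation: x² - 5 = 0.
Discriminant Δ = (0)² + 4·(5) = 20.
Roots r₁,₂ = (0 ± √20)/2, so r₁ = \sqrt{5}, r₂ = - \sqrt{5}.
General solution: T(n) = A·r₁^n + B·r₂^n.
From the initial conditions, A + B = 4 and r₁A + r₂B = 0.
Since r₁ - r₂ = √20: A = (0 - (4)r₂)/√20 = 2, and B = 4 - A = 2.
So T(n) = \left(2\right)\left(\sqrt{5}\right)^n + \left(2\right)\left(- \sqrt{5}\right)^n.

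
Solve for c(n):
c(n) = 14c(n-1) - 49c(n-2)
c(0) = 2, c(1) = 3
Characteristic equation: x² - 14x + 49 = 0, which is (x - (7))².
Repeated root r = 7.
General solution: c(n) = (A + Bn)·(7)^n.
From c(0) = 2: A = 2.
From c(1) = 3: (A + B)·(7) = 3 ⇒ B = - \frac{11}{7}.
So c(n) = \left(2 - \frac{11 n}{7}\right) \cdot (7)^n.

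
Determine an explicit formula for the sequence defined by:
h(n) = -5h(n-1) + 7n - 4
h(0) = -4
First-order linear with linear forcing.
Homogeneous solution: h_h(n) = A·(-5)^n.
Try particular h_p(n) = pn + q. Substituting:
  pn + q = -5(p(n-1) + q) + 7n - 4.
Matching the n-coefficient: p = -5p + 7 ⇒ p = \frac{7}{6}.
Matching constants: q = 5p - 5q - 4 ⇒ q = \frac{11}{36}.
General: h(n) = A·(-5)^n + \frac{7 n}{6} + \frac{11}{36}.
Apply h(0) = -4: A + \frac{11}{36} = -4 ⇒ A = - \frac{155}{36}.
So h(n) = - \frac{155 \left(-5\right)^{n}}{36} + \frac{7 n}{6} + \frac{11}{36}.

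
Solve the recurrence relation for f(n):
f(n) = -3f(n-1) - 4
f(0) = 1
First-order linear non-homogeneous.
Homogeneous solution: f_h(n) = A·(-3)^n.
Try constant particular solution f_p = K: K = -3K - 4 ⇒ K = -1.
General: f(n) = A·(-3)^n - 1.
Apply f(0) = 1: A - 1 = 1 ⇒ A = 2.
So f(n) = 2 \left(-3\right)^{n} - 1.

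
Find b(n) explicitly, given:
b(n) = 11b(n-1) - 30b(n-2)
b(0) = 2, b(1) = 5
Characteristic equation: x² - 11x + 30 = 0, which factors as (x - (6))(x - (5)) = 0.
Roots r₁ = 6, r₂ = 5 (distinct).
General solution: b(n) = A·(6)^n + B·(5)^n.
From b(0) = 2: A + B = 2.
From b(1) = 5: 6A + 5B = 5.
Solving: A = -5, B = 7.
So b(n) = 7 \cdot 5^{n} - 5 \cdot 6^{n}.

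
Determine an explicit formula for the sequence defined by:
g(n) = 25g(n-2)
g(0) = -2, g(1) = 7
Characteristic equation: x² - 25 = 0, which factors as (x - (5))(x - (-5)) = 0.
Roots r₁ = 5, r₂ = -5 (distinct).
General solution: g(n) = A·(5)^n + B·(-5)^n.
From g(0) = -2: A + B = -2.
From g(1) = 7: 5A - 5B = 7.
Solving: A = - \frac{3}{10}, B = - \frac{17}{10}.
So g(n) = - \frac{17 \left(-5\right)^{n}}{10} - \frac{3 \cdot 5^{n}}{10}.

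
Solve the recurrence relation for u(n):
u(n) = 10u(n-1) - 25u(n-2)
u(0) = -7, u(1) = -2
Characteristic equation: x² - 10x + 25 = 0, which is (x - (5))².
Repeated root r = 5.
General solution: u(n) = (A + Bn)·(5)^n.
From u(0) = -7: A = -7.
From u(1) = -2: (A + B)·(5) = -2 ⇒ B = \frac{33}{5}.
So u(n) = \left(\frac{33 n}{5} - 7\right) \cdot (5)^n.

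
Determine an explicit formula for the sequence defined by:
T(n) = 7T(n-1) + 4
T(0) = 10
First-order linear non-homogeneous.
Homogeneous solution: T_h(n) = A·(7)^n.
Try constant particular solution T_p = K: K = 7K + 4 ⇒ K = - \frac{2}{3}.
General: T(n) = A·(7)^n - \frac{2}{3}.
Apply T(0) = 10: A - \frac{2}{3} = 10 ⇒ A = \frac{32}{3}.
So T(n) = \frac{32 \cdot 7^{n}}{3} - \frac{2}{3}.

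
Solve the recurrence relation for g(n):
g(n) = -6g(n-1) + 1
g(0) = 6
First-order linear non-homogeneous.
Homogeneous solution: g_h(n) = A·(-6)^n.
Try constant particular solution g_p = K: K = -6K + 1 ⇒ K = \frac{1}{7}.
General: g(n) = A·(-6)^n + \frac{1}{7}.
Apply g(0) = 6: A + \frac{1}{7} = 6 ⇒ A = \frac{41}{7}.
So g(n) = \frac{41 \left(-6\right)^{n}}{7} + \frac{1}{7}.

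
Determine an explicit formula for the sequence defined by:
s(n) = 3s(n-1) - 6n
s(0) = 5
First-order linear with linear forcing.
Homogeneous solution: s_h(n) = A·(3)^n.
Try particular s_p(n) = pn + q. Substituting:
  pn + q = 3(p(n-1) + q) - 6n.
Matching the n-coefficient: p = 3p - 6 ⇒ p = 3.
Matching constants: q = -3p + 3q ⇒ q = \frac{9}{2}.
General: s(n) = A·(3)^n + 3 n + \frac{9}{2}.
Apply s(0) = 5: A + \frac{9}{2} = 5 ⇒ A = \frac{1}{2}.
So s(n) = \frac{3^{n}}{2} + 3 n + \frac{9}{2}.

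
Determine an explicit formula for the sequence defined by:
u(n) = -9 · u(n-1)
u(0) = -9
Pure geometric recurrence with ratio -9.
By induction u(n) = u(0) · (-9)^n = - 9 \left(-9\right)^{n}.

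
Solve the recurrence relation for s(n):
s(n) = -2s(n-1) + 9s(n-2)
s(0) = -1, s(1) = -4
Characteristic equation: x² + 2x - 9 = 0.
Discriminant Δ = (-2)² + 4·(9) = 40.
Roots r₁,₂ = (-2 ± √40)/2, so r₁ = -1 + \sqrt{10}, r₂ = - \sqrt{10} - 1.
General solution: s(n) = A·r₁^n + B·r₂^n.
From the initial conditions, A + B = -1 and r₁A + r₂B = -4.
Since r₁ - r₂ = √40: A = (-4 - (-1)r₂)/√40 = - \frac{\sqrt{10}}{4} - \frac{1}{2}, and B = -1 - A = - \frac{1}{2} + \frac{\sqrt{10}}{4}.
So s(n) = \left(- \frac{\sqrt{10}}{4} - \frac{1}{2}\right)\left(-1 + \sqrt{10}\right)^n + \left(- \frac{1}{2} + \frac{\sqrt{10}}{4}\right)\left(- \sqrt{10} - 1\right)^n.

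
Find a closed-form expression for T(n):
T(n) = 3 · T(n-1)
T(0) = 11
Pure geometric recurrence with ratio 3.
By induction T(n) = T(0) · (3)^n = 11 \cdot 3^{n}.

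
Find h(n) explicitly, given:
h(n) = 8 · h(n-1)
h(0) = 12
Pure geometric recurrence with ratio 8.
By induction h(n) = h(0) · (8)^n = 12 \cdot 8^{n}.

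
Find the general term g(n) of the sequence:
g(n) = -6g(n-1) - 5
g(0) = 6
First-order linear non-homogeneous.
Homogeneous solution: g_h(n) = A·(-6)^n.
Try constant particular solution g_p = K: K = -6K - 5 ⇒ K = - \frac{5}{7}.
General: g(n) = A·(-6)^n - \frac{5}{7}.
Apply g(0) = 6: A - \frac{5}{7} = 6 ⇒ A = \frac{47}{7}.
So g(n) = \frac{47 \left(-6\right)^{n}}{7} - \frac{5}{7}.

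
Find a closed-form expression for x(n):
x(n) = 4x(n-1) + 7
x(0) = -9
First-order linear non-homogeneous.
Homogeneous solution: x_h(n) = A·(4)^n.
Try constant particular solution x_p = K: K = 4K + 7 ⇒ K = - \frac{7}{3}.
General: x(n) = A·(4)^n - \frac{7}{3}.
Apply x(0) = -9: A - \frac{7}{3} = -9 ⇒ A = - \frac{20}{3}.
So x(n) = - \frac{20 \cdot 4^{n}}{3} - \frac{7}{3}.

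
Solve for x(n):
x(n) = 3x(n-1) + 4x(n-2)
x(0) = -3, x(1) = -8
Characteristic equation: x² - 3x - 4 = 0, which factors as (x - (-1))(x - (4)) = 0.
Roots r₁ = -1, r₂ = 4 (distinct).
General solution: x(n) = A·(-1)^n + B·(4)^n.
From x(0) = -3: A + B = -3.
From x(1) = -8: -A + 4B = -8.
Solving: A = - \frac{4}{5}, B = - \frac{11}{5}.
So x(n) = - \frac{4 \left(-1\right)^{n}}{5} - \frac{11 \cdot 4^{n}}{5}.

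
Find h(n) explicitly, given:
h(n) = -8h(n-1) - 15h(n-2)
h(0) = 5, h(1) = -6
Characteristic equation: x² + 8x + 15 = 0, which factors as (x - (-3))(x - (-5)) = 0.
Roots r₁ = -3, r₂ = -5 (distinct).
General solution: h(n) = A·(-3)^n + B·(-5)^n.
From h(0) = 5: A + B = 5.
From h(1) = -6: -3A - 5B = -6.
Solving: A = \frac{19}{2}, B = - \frac{9}{2}.
So h(n) = \frac{19 \left(-3\right)^{n}}{2} - \frac{9 \left(-5\right)^{n}}{2}.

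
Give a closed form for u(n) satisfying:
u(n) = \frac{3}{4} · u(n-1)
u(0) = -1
Pure geometric recurrence with ratio \frac{3}{4}.
By induction u(n) = u(0) · (\frac{3}{4})^n = - \left(\frac{3}{4}\right)^{n}.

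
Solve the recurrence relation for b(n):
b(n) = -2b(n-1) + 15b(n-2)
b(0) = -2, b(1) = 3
Characteristic equation: x² + 2x - 15 = 0, which factors as (x - (-5))(x - (3)) = 0.
Roots r₁ = -5, r₂ = 3 (distinct).
General solution: b(n) = A·(-5)^n + B·(3)^n.
From b(0) = -2: A + B = -2.
From b(1) = 3: -5A + 3B = 3.
Solving: A = - \frac{9}{8}, B = - \frac{7}{8}.
So b(n) = - \frac{9 \left(-5\right)^{n}}{8} - \frac{7 \cdot 3^{n}}{8}.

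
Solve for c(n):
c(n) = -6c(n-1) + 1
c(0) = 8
First-order linear non-homogeneous.
Homogeneous solution: c_h(n) = A·(-6)^n.
Try constant particular solution c_p = K: K = -6K + 1 ⇒ K = \frac{1}{7}.
General: c(n) = A·(-6)^n + \frac{1}{7}.
Apply c(0) = 8: A + \frac{1}{7} = 8 ⇒ A = \frac{55}{7}.
So c(n) = \frac{55 \left(-6\right)^{n}}{7} + \frac{1}{7}.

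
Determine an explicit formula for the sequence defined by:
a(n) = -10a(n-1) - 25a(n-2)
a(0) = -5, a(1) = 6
Characteristic equation: x² + 10x + 25 = 0, which is (x - (-5))².
Repeated root r = -5.
General solution: a(n) = (A + Bn)·(-5)^n.
From a(0) = -5: A = -5.
From a(1) = 6: (A + B)·(-5) = 6 ⇒ B = \frac{19}{5}.
So a(n) = \left(\frac{19 n}{5} - 5\right) \cdot (-5)^n.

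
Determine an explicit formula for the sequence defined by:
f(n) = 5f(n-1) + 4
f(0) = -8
First-order linear non-homogeneous.
Homogeneous solution: f_h(n) = A·(5)^n.
Try constant particular solution f_p = K: K = 5K + 4 ⇒ K = -1.
General: f(n) = A·(5)^n - 1.
Apply f(0) = -8: A - 1 = -8 ⇒ A = -7.
So f(n) = - 7 \cdot 5^{n} - 1.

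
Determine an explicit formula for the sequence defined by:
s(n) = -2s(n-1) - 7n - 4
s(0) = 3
First-order linear with linear forcing.
Homogeneous solution: s_h(n) = A·(-2)^n.
Try particular s_p(n) = pn + q. Substituting:
  pn + q = -2(p(n-1) + q) - 7n - 4.
Matching the n-coefficient: p = -2p - 7 ⇒ p = - \frac{7}{3}.
Matching constants: q = 2p - 2q - 4 ⇒ q = - \frac{26}{9}.
General: s(n) = A·(-2)^n - \frac{7 n}{3} - \frac{26}{9}.
Apply s(0) = 3: A - \frac{26}{9} = 3 ⇒ A = \frac{53}{9}.
So s(n) = \frac{53 \left(-2\right)^{n}}{9} - \frac{7 n}{3} - \frac{26}{9}.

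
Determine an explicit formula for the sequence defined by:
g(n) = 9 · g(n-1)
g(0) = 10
Pure geometric recurrence with ratio 9.
By induction g(n) = g(0) · (9)^n = 10 \cdot 9^{n}.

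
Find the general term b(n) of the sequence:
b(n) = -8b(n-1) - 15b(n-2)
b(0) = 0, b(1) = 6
Characteristic equation: x² + 8x + 15 = 0, which factors as (x - (-3))(x - (-5)) = 0.
Roots r₁ = -3, r₂ = -5 (distinct).
General solution: b(n) = A·(-3)^n + B·(-5)^n.
From b(0) = 0: A + B = 0.
From b(1) = 6: -3A - 5B = 6.
Solving: A = 3, B = -3.
So b(n) = 3 \left(-3\right)^{n} - 3 \left(-5\right)^{n}.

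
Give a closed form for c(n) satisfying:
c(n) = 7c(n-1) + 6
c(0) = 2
First-order linear non-homogeneous.
Homogeneous solution: c_h(n) = A·(7)^n.
Try constant particular solution c_p = K: K = 7K + 6 ⇒ K = -1.
General: c(n) = A·(7)^n - 1.
Apply c(0) = 2: A - 1 = 2 ⇒ A = 3.
So c(n) = 3 \cdot 7^{n} - 1.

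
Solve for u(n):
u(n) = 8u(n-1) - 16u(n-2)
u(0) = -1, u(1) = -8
Characteristic equation: x² - 8x + 16 = 0, which is (x - (4))².
Repeated root r = 4.
General solution: u(n) = (A + Bn)·(4)^n.
From u(0) = -1: A = -1.
From u(1) = -8: (A + B)·(4) = -8 ⇒ B = -1.
So u(n) = \left(- n - 1\right) \cdot (4)^n.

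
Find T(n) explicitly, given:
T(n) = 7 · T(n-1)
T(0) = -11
Pure geometric recurrence with ratio 7.
By induction T(n) = T(0) · (7)^n = - 11 \cdot 7^{n}.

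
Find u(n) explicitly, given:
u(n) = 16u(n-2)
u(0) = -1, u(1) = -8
Characteristic equation: x² - 16 = 0, which factors as (x - (4))(x - (-4)) = 0.
Roots r₁ = 4, r₂ = -4 (distinct).
General solution: u(n) = A·(4)^n + B·(-4)^n.
From u(0) = -1: A + B = -1.
From u(1) = -8: 4A - 4B = -8.
Solving: A = - \frac{3}{2}, B = \frac{1}{2}.
So u(n) = \frac{\left(-4\right)^{n}}{2} - \frac{3 \cdot 4^{n}}{2}.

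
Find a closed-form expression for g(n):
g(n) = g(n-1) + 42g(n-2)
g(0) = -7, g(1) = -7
Characteristic equation: x² - x - 42 = 0, which factors as (x - (-6))(x - (7)) = 0.
Roots r₁ = -6, r₂ = 7 (distinct).
General solution: g(n) = A·(-6)^n + B·(7)^n.
From g(0) = -7: A + B = -7.
From g(1) = -7: -6A + 7B = -7.
Solving: A = - \frac{42}{13}, B = - \frac{49}{13}.
So g(n) = - \frac{42 \left(-6\right)^{n}}{13} - \frac{49 \cdot 7^{n}}{13}.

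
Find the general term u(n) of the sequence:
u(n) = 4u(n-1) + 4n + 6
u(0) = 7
First-order linear with linear forcing.
Homogeneous solution: u_h(n) = A·(4)^n.
Try particular u_p(n) = pn + q. Substituting:
  pn + q = 4(p(n-1) + q) + 4n + 6.
Matching the n-coefficient: p = 4p + 4 ⇒ p = - \frac{4}{3}.
Matching constants: q = -4p + 4q + 6 ⇒ q = - \frac{34}{9}.
General: u(n) = A·(4)^n - \frac{4 n}{3} - \frac{34}{9}.
Apply u(0) = 7: A - \frac{34}{9} = 7 ⇒ A = \frac{97}{9}.
So u(n) = \frac{97 \cdot 4^{n}}{9} - \frac{4 n}{3} - \frac{34}{9}.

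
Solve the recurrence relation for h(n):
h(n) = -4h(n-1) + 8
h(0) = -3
First-order linear non-homogeneous.
Homogeneous solution: h_h(n) = A·(-4)^n.
Try constant particular solution h_p = K: K = -4K + 8 ⇒ K = \frac{8}{5}.
General: h(n) = A·(-4)^n + \frac{8}{5}.
Apply h(0) = -3: A + \frac{8}{5} = -3 ⇒ A = - \frac{23}{5}.
So h(n) = \frac{8}{5} - \frac{23 \left(-4\right)^{n}}{5}.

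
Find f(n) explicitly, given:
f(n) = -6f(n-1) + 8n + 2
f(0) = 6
First-order linear with linear forcing.
Homogeneous solution: f_h(n) = A·(-6)^n.
Try particular f_p(n) = pn + q. Substituting:
  pn + q = -6(p(n-1) + q) + 8n + 2.
Matching the n-coefficient: p = -6p + 8 ⇒ p = \frac{8}{7}.
Matching constants: q = 6p - 6q + 2 ⇒ q = \frac{62}{49}.
General: f(n) = A·(-6)^n + \frac{8 n}{7} + \frac{62}{49}.
Apply f(0) = 6: A + \frac{62}{49} = 6 ⇒ A = \frac{232}{49}.
So f(n) = \frac{232 \left(-6\right)^{n}}{49} + \frac{8 n}{7} + \frac{62}{49}.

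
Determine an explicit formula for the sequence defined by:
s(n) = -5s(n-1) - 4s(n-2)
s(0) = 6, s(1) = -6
Characteristic equation: x² + 5x + 4 = 0, which factors as (x - (-4))(x - (-1)) = 0.
Roots r₁ = -4, r₂ = -1 (distinct).
General solution: s(n) = A·(-4)^n + B·(-1)^n.
From s(0) = 6: A + B = 6.
From s(1) = -6: -4A - B = -6.
Solving: A = 0, B = 6.
So s(n) = 6 \left(-1\right)^{n}.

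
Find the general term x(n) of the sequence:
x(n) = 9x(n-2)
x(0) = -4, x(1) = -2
Characteristic equation: x² - 9 = 0, which factors as (x - (-3))(x - (3)) = 0.
Roots r₁ = -3, r₂ = 3 (distinct).
General solution: x(n) = A·(-3)^n + B·(3)^n.
From x(0) = -4: A + B = -4.
From x(1) = -2: -3A + 3B = -2.
Solving: A = - \frac{5}{3}, B = - \frac{7}{3}.
So x(n) = - \frac{5 \left(-3\right)^{n}}{3} - \frac{7 \cdot 3^{n}}{3}.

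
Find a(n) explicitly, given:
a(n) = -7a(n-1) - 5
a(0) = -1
First-order linear non-homogeneous.
Homogeneous solution: a_h(n) = A·(-7)^n.
Try constant particular solution a_p = K: K = -7K - 5 ⇒ K = - \frac{5}{8}.
General: a(n) = A·(-7)^n - \frac{5}{8}.
Apply a(0) = -1: A - \frac{5}{8} = -1 ⇒ A = - \frac{3}{8}.
So a(n) = - \frac{3 \left(-7\right)^{n}}{8} - \frac{5}{8}.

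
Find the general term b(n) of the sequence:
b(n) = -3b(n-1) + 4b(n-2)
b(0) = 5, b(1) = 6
Characteristic equation: x² + 3x - 4 = 0, which factors as (x - (1))(x - (-4)) = 0.
Roots r₁ = 1, r₂ = -4 (distinct).
General solution: b(n) = A·(1)^n + B·(-4)^n.
From b(0) = 5: A + B = 5.
From b(1) = 6: A - 4B = 6.
Solving: A = \frac{26}{5}, B = - \frac{1}{5}.
So b(n) = \frac{26}{5} - \frac{\left(-4\right)^{n}}{5}.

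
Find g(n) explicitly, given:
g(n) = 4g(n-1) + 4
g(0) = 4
First-order linear non-homogeneous.
Homogeneous solution: g_h(n) = A·(4)^n.
Try constant particular solution g_p = K: K = 4K + 4 ⇒ K = - \frac{4}{3}.
General: g(n) = A·(4)^n - \frac{4}{3}.
Apply g(0) = 4: A - \frac{4}{3} = 4 ⇒ A = \frac{16}{3}.
So g(n) = \frac{16 \cdot 4^{n}}{3} - \frac{4}{3}.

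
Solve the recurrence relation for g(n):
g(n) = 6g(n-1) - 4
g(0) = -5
First-order linear non-homogeneous.
Homogeneous solution: g_h(n) = A·(6)^n.
Try constant particular solution g_p = K: K = 6K - 4 ⇒ K = \frac{4}{5}.
General: g(n) = A·(6)^n + \frac{4}{5}.
Apply g(0) = -5: A + \frac{4}{5} = -5 ⇒ A = - \frac{29}{5}.
So g(n) = \frac{4}{5} - \frac{29 \cdot 6^{n}}{5}.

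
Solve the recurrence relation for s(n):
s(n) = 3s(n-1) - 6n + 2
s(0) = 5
First-order linear with linear forcing.
Homogeneous solution: s_h(n) = A·(3)^n.
Try particular s_p(n) = pn + q. Substituting:
  pn + q = 3(p(n-1) + q) - 6n + 2.
Matching the n-coefficient: p = 3p - 6 ⇒ p = 3.
Matching constants: q = -3p + 3q + 2 ⇒ q = \frac{7}{2}.
General: s(n) = A·(3)^n + 3 n + \frac{7}{2}.
Apply s(0) = 5: A + \frac{7}{2} = 5 ⇒ A = \frac{3}{2}.
So s(n) = \frac{3 \cdot 3^{n}}{2} + 3 n + \frac{7}{2}.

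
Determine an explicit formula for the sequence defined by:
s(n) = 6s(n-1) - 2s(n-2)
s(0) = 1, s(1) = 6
Characteristic equation: x² - 6x + 2 = 0.
Discriminant Δ = (6)² + 4·(-2) = 28.
Roots r₁,₂ = (6 ± √28)/2, so r₁ = \sqrt{7} + 3, r₂ = 3 - \sqrt{7}.
General solution: s(n) = A·r₁^n + B·r₂^n.
From the initial conditions, A + B = 1 and r₁A + r₂B = 6.
Since r₁ - r₂ = √28: A = (6 - (1)r₂)/√28 = \frac{1}{2} + \frac{3 \sqrt{7}}{14}, and B = 1 - A = \frac{1}{2} - \frac{3 \sqrt{7}}{14}.
So s(n) = \left(\frac{1}{2} + \frac{3 \sqrt{7}}{14}\right)\left(\sqrt{7} + 3\right)^n + \left(\frac{1}{2} - \frac{3 \sqrt{7}}{14}\right)\left(3 - \sqrt{7}\right)^n.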